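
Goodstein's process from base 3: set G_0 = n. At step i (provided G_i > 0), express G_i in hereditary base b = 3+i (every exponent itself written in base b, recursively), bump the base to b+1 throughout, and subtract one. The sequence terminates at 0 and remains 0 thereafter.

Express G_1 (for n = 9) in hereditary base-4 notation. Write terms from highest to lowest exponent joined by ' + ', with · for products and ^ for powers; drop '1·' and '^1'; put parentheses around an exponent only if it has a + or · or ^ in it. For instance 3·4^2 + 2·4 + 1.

G_0 = 9. HB_3(9) = 3^2. Bump = 16. G_1 = 15.
G_1 = 15. HB_4(15) = 3·4 + 3. Bump = 18. G_2 = 17.

3·4 + 3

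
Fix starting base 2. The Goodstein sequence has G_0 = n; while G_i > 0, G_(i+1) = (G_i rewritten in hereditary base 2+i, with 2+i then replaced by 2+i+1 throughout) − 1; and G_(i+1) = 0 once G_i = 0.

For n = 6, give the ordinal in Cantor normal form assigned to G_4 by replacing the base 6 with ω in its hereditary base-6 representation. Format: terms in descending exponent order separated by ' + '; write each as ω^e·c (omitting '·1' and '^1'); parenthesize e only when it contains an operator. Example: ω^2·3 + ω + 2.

i=0: 6 = 2^2 + 2 (b=2); 2→3: 3^3 + 3 = 30; 30−1 = 29
i=1: 29 = 3^3 + 2 (b=3); 3→4: 4^4 + 2 = 258; 258−1 = 257
i=2: 257 = 4^4 + 1 (b=4); 4→5: 5^5 + 1 = 3126; 3126−1 = 3125
i=3: 3125 = 5^5 (b=5); 5→6: 6^6 = 46656; 46656−1 = 46655
i=4: 46655 = 5·6^5 + 5·6^4 + 5·6^3 + 5·6^2 + 5·6 + 5 (b=6); 6→7: 5·7^5 + 5·7^4 + 5·7^3 + 5·7^2 + 5·7 + 5 = 98040; 98040−1 = 98039

ω^5·5 + ω^4·5 + ω^3·5 + ω^2·5 + ω·5 + 5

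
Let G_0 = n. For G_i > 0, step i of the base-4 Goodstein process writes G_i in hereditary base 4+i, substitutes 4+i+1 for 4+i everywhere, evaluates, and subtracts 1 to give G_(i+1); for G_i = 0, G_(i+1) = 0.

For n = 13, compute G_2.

17

[0] 13 ≡ 3·4 + 1 (base 4). Lift 5: 16. −1: 15.
[1] 15 ≡ 3·5 (base 5). Lift 6: 18. −1: 17.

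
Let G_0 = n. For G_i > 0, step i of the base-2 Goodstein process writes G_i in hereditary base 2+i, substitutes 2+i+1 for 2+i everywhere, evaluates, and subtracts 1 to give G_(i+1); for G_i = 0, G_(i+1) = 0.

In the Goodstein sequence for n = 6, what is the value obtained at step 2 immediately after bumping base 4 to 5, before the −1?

3126

G_0 = 6. HB_2(6) = 2^2 + 2. Bump = 30. G_1 = 29.
G_1 = 29. HB_3(29) = 3^3 + 2. Bump = 258. G_2 = 257.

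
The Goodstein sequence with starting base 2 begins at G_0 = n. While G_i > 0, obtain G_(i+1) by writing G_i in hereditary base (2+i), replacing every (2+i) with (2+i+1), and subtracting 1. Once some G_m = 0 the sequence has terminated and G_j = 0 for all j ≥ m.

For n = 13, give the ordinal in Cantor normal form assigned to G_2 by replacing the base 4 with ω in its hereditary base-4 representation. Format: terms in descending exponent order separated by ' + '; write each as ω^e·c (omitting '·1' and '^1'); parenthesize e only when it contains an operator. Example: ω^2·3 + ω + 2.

G_0=13  [base 2] 2^(2 + 1) + 2^2 + 1  →[2↦3]→  3^(3 + 1) + 3^3 + 1 = 109  −1 ⇒ G_1=108
G_1=108  [base 3] 3^(3 + 1) + 3^3  →[3↦4]→  4^(4 + 1) + 4^4 = 1280  −1 ⇒ G_2=1279

ω^(ω + 1) + ω^3·3 + ω^2·3 + ω·3 + 3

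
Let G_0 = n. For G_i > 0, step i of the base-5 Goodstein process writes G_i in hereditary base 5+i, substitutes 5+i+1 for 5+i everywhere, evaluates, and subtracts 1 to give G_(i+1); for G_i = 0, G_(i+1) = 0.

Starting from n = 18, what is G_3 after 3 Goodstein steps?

base 5: 18 = 3·5 + 3; at 6: 3·6 + 3 = 21; next = 20
base 6: 20 = 3·6 + 2; at 7: 3·7 + 2 = 23; next = 22
base 7: 22 = 3·7 + 1; at 8: 3·8 + 1 = 25; next = 24
base 8: 24 = 3·8; at 9: 3·9 = 27; next = 26

24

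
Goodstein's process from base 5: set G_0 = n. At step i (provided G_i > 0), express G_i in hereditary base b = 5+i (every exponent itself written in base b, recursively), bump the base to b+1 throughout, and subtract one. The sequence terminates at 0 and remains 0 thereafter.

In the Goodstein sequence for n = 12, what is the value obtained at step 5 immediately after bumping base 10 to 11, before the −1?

16

step 0: 12 = 2·5 + 2; sub 6 for 5: 2·6 + 2; = 14; G_1 = 14−1 = 13
step 1: 13 = 2·6 + 1; sub 7 for 6: 2·7 + 1; = 15; G_2 = 15−1 = 14
step 2: 14 = 2·7; sub 8 for 7: 2·8; = 16; G_3 = 16−1 = 15
step 3: 15 = 8 + 7; sub 9 for 8: 9 + 7; = 16; G_4 = 16−1 = 15
step 4: 15 = 9 + 6; sub 10 for 9: 10 + 6; = 16; G_5 = 16−1 = 15
step 5: 15 = 10 + 5; sub 11 for 10: 11 + 5; = 16; G_6 = 16−1 = 15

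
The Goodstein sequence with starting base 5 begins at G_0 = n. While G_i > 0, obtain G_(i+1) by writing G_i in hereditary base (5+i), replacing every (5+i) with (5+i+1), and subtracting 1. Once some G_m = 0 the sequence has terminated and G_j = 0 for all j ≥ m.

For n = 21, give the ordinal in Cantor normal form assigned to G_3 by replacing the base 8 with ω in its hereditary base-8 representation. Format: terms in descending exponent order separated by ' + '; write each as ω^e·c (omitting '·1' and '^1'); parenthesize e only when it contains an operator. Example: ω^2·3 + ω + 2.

G_0 = 21. HB_5(21) = 4·5 + 1. Bump = 25. G_1 = 24.
G_1 = 24. HB_6(24) = 4·6. Bump = 28. G_2 = 27.
G_2 = 27. HB_7(27) = 3·7 + 6. Bump = 30. G_3 = 29.
G_3 = 29. HB_8(29) = 3·8 + 5. Bump = 32. G_4 = 31.

ω·3 + 5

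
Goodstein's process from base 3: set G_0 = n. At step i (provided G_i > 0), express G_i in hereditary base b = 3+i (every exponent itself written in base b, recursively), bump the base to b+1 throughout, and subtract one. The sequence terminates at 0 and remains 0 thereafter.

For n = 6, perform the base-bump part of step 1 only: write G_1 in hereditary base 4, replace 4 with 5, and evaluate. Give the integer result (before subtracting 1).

8

base 3: 6 = 2·3; at 4: 2·4 = 8; next = 7
base 4: 7 = 4 + 3; at 5: 5 + 3 = 8; next = 7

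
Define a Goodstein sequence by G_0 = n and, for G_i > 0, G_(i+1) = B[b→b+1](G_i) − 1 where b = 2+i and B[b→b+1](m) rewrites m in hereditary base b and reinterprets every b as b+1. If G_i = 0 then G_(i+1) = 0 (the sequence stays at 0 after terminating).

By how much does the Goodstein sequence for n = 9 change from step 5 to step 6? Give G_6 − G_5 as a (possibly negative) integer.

G_0 = 9. HB_2(9) = 2^(2 + 1) + 1. Bump = 82. G_1 = 81.
G_1 = 81. HB_3(81) = 3^(3 + 1). Bump = 1024. G_2 = 1023.
G_2 = 1023. HB_4(1023) = 3·4^4 + 3·4^3 + 3·4^2 + 3·4 + 3. Bump = 9843. G_3 = 9842.
G_3 = 9842. HB_5(9842) = 3·5^5 + 3·5^3 + 3·5^2 + 3·5 + 2. Bump = 140744. G_4 = 140743.
G_4 = 140743. HB_6(140743) = 3·6^6 + 3·6^3 + 3·6^2 + 3·6 + 1. Bump = 2471827. G_5 = 2471826.
G_5 = 2471826. HB_7(2471826) = 3·7^7 + 3·7^3 + 3·7^2 + 3·7. Bump = 50333400. G_6 = 50333399.

47861573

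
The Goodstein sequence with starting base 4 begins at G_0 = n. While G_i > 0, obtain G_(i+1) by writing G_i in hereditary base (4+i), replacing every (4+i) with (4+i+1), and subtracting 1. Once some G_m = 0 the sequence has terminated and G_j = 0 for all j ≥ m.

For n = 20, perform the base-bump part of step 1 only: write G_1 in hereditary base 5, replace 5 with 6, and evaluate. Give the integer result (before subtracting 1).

base 4: 20 = 4^2 + 4; at 5: 5^2 + 5 = 30; next = 29
base 5: 29 = 5^2 + 4; at 6: 6^2 + 4 = 40; next = 39

40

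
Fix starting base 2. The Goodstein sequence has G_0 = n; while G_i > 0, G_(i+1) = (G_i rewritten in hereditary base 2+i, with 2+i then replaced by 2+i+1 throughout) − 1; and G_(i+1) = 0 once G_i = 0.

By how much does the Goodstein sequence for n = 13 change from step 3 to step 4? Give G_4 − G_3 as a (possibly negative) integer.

base 2: 13 = 2^(2 + 1) + 2^2 + 1; at 3: 3^(3 + 1) + 3^3 + 1 = 109; next = 108
base 3: 108 = 3^(3 + 1) + 3^3; at 4: 4^(4 + 1) + 4^4 = 1280; next = 1279
base 4: 1279 = 4^(4 + 1) + 3·4^3 + 3·4^2 + 3·4 + 3; at 5: 5^(5 + 1) + 3·5^3 + 3·5^2 + 3·5 + 3 = 16093; next = 16092
base 5: 16092 = 5^(5 + 1) + 3·5^3 + 3·5^2 + 3·5 + 2; at 6: 6^(6 + 1) + 3·6^3 + 3·6^2 + 3·6 + 2 = 280712; next = 280711

264619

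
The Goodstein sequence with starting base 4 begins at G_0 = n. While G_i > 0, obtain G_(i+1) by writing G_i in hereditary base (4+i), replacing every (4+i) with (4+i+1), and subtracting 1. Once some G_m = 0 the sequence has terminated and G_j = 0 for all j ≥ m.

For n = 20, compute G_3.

base 4: 20 = 4^2 + 4; at 5: 5^2 + 5 = 30; next = 29
base 5: 29 = 5^2 + 4; at 6: 6^2 + 4 = 40; next = 39
base 6: 39 = 6^2 + 3; at 7: 7^2 + 3 = 52; next = 51
base 7: 51 = 7^2 + 2; at 8: 8^2 + 2 = 66; next = 65

51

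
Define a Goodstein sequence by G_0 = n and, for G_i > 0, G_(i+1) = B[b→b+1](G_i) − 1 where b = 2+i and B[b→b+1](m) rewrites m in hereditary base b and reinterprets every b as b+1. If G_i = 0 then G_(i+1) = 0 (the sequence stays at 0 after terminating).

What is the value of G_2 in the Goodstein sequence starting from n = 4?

41

i=0: 4 = 2^2 (b=2); 2→3: 3^3 = 27; 27−1 = 26
i=1: 26 = 2·3^2 + 2·3 + 2 (b=3); 3→4: 2·4^2 + 2·4 + 2 = 42; 42−1 = 41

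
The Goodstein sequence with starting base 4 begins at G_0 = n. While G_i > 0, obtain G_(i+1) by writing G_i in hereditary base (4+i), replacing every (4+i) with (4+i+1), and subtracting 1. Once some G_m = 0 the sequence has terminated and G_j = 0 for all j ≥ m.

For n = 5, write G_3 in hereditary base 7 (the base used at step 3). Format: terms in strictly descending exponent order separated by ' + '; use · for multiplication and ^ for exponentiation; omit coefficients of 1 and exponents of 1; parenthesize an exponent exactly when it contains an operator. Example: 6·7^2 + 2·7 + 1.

4

(0) 5|_4 = 4 + 1 ↦ 5 + 1|_5 = 6 ⇒ 5
(1) 5|_5 = 5 ↦ 6|_6 = 6 ⇒ 5
(2) 5|_6 = 5 ↦ 5|_7 = 5 ⇒ 4
(3) 4|_7 = 4 ↦ 4|_8 = 4 ⇒ 3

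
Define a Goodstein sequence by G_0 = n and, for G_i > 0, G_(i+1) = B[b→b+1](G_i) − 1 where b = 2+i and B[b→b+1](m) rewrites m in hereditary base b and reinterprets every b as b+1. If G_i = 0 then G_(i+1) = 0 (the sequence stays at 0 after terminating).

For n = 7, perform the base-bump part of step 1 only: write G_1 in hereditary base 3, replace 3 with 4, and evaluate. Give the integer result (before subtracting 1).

260

i=0: 7 = 2^2 + 2 + 1 (b=2); 2→3: 3^3 + 3 + 1 = 31; 31−1 = 30
i=1: 30 = 3^3 + 3 (b=3); 3→4: 4^4 + 4 = 260; 260−1 = 259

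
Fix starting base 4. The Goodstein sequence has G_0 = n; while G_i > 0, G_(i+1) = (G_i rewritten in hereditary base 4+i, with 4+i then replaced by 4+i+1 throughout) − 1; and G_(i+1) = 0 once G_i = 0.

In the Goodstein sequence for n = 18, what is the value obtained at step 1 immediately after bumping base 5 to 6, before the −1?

step 0: 18 = 4^2 + 2; sub 5 for 4: 5^2 + 2; = 27; G_1 = 27−1 = 26
step 1: 26 = 5^2 + 1; sub 6 for 5: 6^2 + 1; = 37; G_2 = 37−1 = 36

37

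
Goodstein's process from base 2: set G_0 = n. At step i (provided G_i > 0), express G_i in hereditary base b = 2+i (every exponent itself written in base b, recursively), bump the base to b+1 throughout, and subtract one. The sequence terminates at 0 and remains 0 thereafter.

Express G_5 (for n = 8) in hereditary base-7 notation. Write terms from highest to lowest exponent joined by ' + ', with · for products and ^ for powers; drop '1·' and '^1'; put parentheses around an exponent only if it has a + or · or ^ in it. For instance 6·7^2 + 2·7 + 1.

2·7^7 + 2·7^2 + 7 + 4

step 0: 8 = 2^(2 + 1); sub 3 for 2: 3^(3 + 1); = 81; G_1 = 81−1 = 80
step 1: 80 = 2·3^3 + 2·3^2 + 2·3 + 2; sub 4 for 3: 2·4^4 + 2·4^2 + 2·4 + 2; = 554; G_2 = 554−1 = 553
step 2: 553 = 2·4^4 + 2·4^2 + 2·4 + 1; sub 5 for 4: 2·5^5 + 2·5^2 + 2·5 + 1; = 6311; G_3 = 6311−1 = 6310
step 3: 6310 = 2·5^5 + 2·5^2 + 2·5; sub 6 for 5: 2·6^6 + 2·6^2 + 2·6; = 93396; G_4 = 93396−1 = 93395
step 4: 93395 = 2·6^6 + 2·6^2 + 6 + 5; sub 7 for 6: 2·7^7 + 2·7^2 + 7 + 5; = 1647196; G_5 = 1647196−1 = 1647195
step 5: 1647195 = 2·7^7 + 2·7^2 + 7 + 4; sub 8 for 7: 2·8^8 + 2·8^2 + 8 + 4; = 33554572; G_6 = 33554572−1 = 33554571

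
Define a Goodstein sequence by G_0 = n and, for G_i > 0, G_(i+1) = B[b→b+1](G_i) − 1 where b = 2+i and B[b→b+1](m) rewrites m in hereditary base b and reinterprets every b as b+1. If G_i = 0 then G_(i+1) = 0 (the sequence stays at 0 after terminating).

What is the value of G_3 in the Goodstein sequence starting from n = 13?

(0) 13|_2 = 2^(2 + 1) + 2^2 + 1 ↦ 3^(3 + 1) + 3^3 + 1|_3 = 109 ⇒ 108
(1) 108|_3 = 3^(3 + 1) + 3^3 ↦ 4^(4 + 1) + 4^4|_4 = 1280 ⇒ 1279
(2) 1279|_4 = 4^(4 + 1) + 3·4^3 + 3·4^2 + 3·4 + 3 ↦ 5^(5 + 1) + 3·5^3 + 3·5^2 + 3·5 + 3|_5 = 16093 ⇒ 16092
(3) 16092|_5 = 5^(5 + 1) + 3·5^3 + 3·5^2 + 3·5 + 2 ↦ 6^(6 + 1) + 3·6^3 + 3·6^2 + 3·6 + 2|_6 = 280712 ⇒ 280711

16092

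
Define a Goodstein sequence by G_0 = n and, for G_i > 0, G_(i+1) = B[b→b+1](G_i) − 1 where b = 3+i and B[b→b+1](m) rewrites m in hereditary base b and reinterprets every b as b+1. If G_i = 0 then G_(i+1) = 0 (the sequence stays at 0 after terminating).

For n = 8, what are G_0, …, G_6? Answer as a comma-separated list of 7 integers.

8, 9, 10, 11, 11, 11, 11

(0) 8|_3 = 2·3 + 2 ↦ 2·4 + 2|_4 = 10 ⇒ 9
(1) 9|_4 = 2·4 + 1 ↦ 2·5 + 1|_5 = 11 ⇒ 10
(2) 10|_5 = 2·5 ↦ 2·6|_6 = 12 ⇒ 11
(3) 11|_6 = 6 + 5 ↦ 7 + 5|_7 = 12 ⇒ 11
(4) 11|_7 = 7 + 4 ↦ 8 + 4|_8 = 12 ⇒ 11
(5) 11|_8 = 8 + 3 ↦ 9 + 3|_9 = 12 ⇒ 11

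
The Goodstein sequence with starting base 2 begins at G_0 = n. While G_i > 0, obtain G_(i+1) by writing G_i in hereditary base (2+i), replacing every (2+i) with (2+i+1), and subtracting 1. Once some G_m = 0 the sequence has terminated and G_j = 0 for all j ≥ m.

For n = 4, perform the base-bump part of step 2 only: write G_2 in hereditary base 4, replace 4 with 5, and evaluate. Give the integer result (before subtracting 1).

step 0: 4 = 2^2; sub 3 for 2: 3^3; = 27; G_1 = 27−1 = 26
step 1: 26 = 2·3^2 + 2·3 + 2; sub 4 for 3: 2·4^2 + 2·4 + 2; = 42; G_2 = 42−1 = 41

61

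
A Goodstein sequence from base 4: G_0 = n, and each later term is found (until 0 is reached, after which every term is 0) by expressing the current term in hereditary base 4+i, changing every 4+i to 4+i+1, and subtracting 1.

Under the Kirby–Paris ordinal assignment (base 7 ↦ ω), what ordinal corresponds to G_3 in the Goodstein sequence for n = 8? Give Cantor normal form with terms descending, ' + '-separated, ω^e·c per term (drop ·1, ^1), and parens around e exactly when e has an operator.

ω + 2

8 —HB4→ 2·4 —bump→ 2·5 = 10 —(−1)→ 9
9 —HB5→ 5 + 4 —bump→ 6 + 4 = 10 —(−1)→ 9
9 —HB6→ 6 + 3 —bump→ 7 + 3 = 10 —(−1)→ 9
9 —HB7→ 7 + 2 —bump→ 8 + 2 = 10 —(−1)→ 9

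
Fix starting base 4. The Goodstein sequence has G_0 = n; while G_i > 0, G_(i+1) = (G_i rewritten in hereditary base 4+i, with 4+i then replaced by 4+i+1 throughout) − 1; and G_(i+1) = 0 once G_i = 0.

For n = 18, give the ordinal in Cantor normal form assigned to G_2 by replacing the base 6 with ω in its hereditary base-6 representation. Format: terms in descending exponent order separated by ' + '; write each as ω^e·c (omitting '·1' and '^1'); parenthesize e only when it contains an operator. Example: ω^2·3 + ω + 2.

base 4: 18 = 4^2 + 2; at 5: 5^2 + 2 = 27; next = 26
base 5: 26 = 5^2 + 1; at 6: 6^2 + 1 = 37; next = 36

ω^2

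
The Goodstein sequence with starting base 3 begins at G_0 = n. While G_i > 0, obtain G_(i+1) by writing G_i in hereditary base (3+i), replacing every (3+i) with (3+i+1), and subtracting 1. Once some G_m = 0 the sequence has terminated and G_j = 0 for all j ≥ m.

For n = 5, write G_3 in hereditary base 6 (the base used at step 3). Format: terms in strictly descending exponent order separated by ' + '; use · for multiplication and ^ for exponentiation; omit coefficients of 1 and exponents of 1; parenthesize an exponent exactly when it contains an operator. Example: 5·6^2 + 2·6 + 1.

5

(0) 5|_3 = 3 + 2 ↦ 4 + 2|_4 = 6 ⇒ 5
(1) 5|_4 = 4 + 1 ↦ 5 + 1|_5 = 6 ⇒ 5
(2) 5|_5 = 5 ↦ 6|_6 = 6 ⇒ 5
(3) 5|_6 = 5 ↦ 5|_7 = 5 ⇒ 4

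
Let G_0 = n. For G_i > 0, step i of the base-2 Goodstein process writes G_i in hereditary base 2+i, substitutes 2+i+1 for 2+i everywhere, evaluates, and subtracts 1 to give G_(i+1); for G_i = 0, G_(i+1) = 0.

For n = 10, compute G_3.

G_0 = 10. HB_2(10) = 2^(2 + 1) + 2. Bump = 84. G_1 = 83.
G_1 = 83. HB_3(83) = 3^(3 + 1) + 2. Bump = 1026. G_2 = 1025.
G_2 = 1025. HB_4(1025) = 4^(4 + 1) + 1. Bump = 15626. G_3 = 15625.

15625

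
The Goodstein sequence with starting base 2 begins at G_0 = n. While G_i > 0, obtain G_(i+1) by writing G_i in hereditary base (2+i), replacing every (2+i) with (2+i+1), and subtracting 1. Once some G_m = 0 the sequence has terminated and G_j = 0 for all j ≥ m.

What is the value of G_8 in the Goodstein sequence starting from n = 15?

100077777775

base 2: 15 = 2^(2 + 1) + 2^2 + 2 + 1; at 3: 3^(3 + 1) + 3^3 + 3 + 1 = 112; next = 111
base 3: 111 = 3^(3 + 1) + 3^3 + 3; at 4: 4^(4 + 1) + 4^4 + 4 = 1284; next = 1283
base 4: 1283 = 4^(4 + 1) + 4^4 + 3; at 5: 5^(5 + 1) + 5^5 + 3 = 18753; next = 18752
base 5: 18752 = 5^(5 + 1) + 5^5 + 2; at 6: 6^(6 + 1) + 6^6 + 2 = 326594; next = 326593
base 6: 326593 = 6^(6 + 1) + 6^6 + 1; at 7: 7^(7 + 1) + 7^7 + 1 = 6588345; next = 6588344
base 7: 6588344 = 7^(7 + 1) + 7^7; at 8: 8^(8 + 1) + 8^8 = 150994944; next = 150994943
base 8: 150994943 = 8^(8 + 1) + 7·8^7 + 7·8^6 + 7·8^5 + 7·8^4 + 7·8^3 + 7·8^2 + 7·8 + 7; at 9: 9^(9 + 1) + 7·9^7 + 7·9^6 + 7·9^5 + 7·9^4 + 7·9^3 + 7·9^2 + 7·9 + 7 = 3524450281; next = 3524450280
base 9: 3524450280 = 9^(9 + 1) + 7·9^7 + 7·9^6 + 7·9^5 + 7·9^4 + 7·9^3 + 7·9^2 + 7·9 + 6; at 10: 10^(10 + 1) + 7·10^7 + 7·10^6 + 7·10^5 + 7·10^4 + 7·10^3 + 7·10^2 + 7·10 + 6 = 100077777776; next = 100077777775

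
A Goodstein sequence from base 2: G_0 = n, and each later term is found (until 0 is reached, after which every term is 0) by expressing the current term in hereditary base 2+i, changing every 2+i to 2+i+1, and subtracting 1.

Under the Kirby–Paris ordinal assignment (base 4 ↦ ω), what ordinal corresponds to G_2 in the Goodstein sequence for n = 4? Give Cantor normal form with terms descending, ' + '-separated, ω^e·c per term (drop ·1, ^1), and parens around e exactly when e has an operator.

ω^2·2 + ω·2 + 1

G_0=4  [base 2] 2^2  →[2↦3]→  3^3 = 27  −1 ⇒ G_1=26
G_1=26  [base 3] 2·3^2 + 2·3 + 2  →[3↦4]→  2·4^2 + 2·4 + 2 = 42  −1 ⇒ G_2=41
G_2=41  [base 4] 2·4^2 + 2·4 + 1  →[4↦5]→  2·5^2 + 2·5 + 1 = 61  −1 ⇒ G_3=60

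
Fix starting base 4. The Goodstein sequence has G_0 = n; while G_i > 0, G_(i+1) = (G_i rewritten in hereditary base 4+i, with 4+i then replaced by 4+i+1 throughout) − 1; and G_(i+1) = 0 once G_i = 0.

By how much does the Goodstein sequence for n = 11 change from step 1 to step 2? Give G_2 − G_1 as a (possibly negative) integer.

G_0=11  [base 4] 2·4 + 3  →[4↦5]→  2·5 + 3 = 13  −1 ⇒ G_1=12
G_1=12  [base 5] 2·5 + 2  →[5↦6]→  2·6 + 2 = 14  −1 ⇒ G_2=13

1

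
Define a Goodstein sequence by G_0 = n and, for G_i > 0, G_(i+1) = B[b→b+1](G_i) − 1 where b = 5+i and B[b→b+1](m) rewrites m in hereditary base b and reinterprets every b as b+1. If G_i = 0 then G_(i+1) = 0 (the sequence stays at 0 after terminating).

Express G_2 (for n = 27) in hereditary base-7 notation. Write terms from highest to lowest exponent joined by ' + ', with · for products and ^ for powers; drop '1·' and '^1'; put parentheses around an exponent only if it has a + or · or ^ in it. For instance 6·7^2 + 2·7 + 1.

[0] 27 ≡ 5^2 + 2 (base 5). Lift 6: 38. −1: 37.
[1] 37 ≡ 6^2 + 1 (base 6). Lift 7: 50. −1: 49.
[2] 49 ≡ 7^2 (base 7). Lift 8: 64. −1: 63.

7^2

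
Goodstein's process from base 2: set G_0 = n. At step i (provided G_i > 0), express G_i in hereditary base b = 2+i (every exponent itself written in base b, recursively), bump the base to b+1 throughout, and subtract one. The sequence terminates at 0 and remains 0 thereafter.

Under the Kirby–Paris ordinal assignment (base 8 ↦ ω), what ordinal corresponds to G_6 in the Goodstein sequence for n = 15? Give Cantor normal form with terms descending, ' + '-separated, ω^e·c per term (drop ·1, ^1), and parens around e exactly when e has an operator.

ω^(ω + 1) + ω^7·7 + ω^6·7 + ω^5·7 + ω^4·7 + ω^3·7 + ω^2·7 + ω·7 + 7

base 2: 15 = 2^(2 + 1) + 2^2 + 2 + 1; at 3: 3^(3 + 1) + 3^3 + 3 + 1 = 112; next = 111
base 3: 111 = 3^(3 + 1) + 3^3 + 3; at 4: 4^(4 + 1) + 4^4 + 4 = 1284; next = 1283
base 4: 1283 = 4^(4 + 1) + 4^4 + 3; at 5: 5^(5 + 1) + 5^5 + 3 = 18753; next = 18752
base 5: 18752 = 5^(5 + 1) + 5^5 + 2; at 6: 6^(6 + 1) + 6^6 + 2 = 326594; next = 326593
base 6: 326593 = 6^(6 + 1) + 6^6 + 1; at 7: 7^(7 + 1) + 7^7 + 1 = 6588345; next = 6588344
base 7: 6588344 = 7^(7 + 1) + 7^7; at 8: 8^(8 + 1) + 8^8 = 150994944; next = 150994943
base 8: 150994943 = 8^(8 + 1) + 7·8^7 + 7·8^6 + 7·8^5 + 7·8^4 + 7·8^3 + 7·8^2 + 7·8 + 7; at 9: 9^(9 + 1) + 7·9^7 + 7·9^6 + 7·9^5 + 7·9^4 + 7·9^3 + 7·9^2 + 7·9 + 7 = 3524450281; next = 3524450280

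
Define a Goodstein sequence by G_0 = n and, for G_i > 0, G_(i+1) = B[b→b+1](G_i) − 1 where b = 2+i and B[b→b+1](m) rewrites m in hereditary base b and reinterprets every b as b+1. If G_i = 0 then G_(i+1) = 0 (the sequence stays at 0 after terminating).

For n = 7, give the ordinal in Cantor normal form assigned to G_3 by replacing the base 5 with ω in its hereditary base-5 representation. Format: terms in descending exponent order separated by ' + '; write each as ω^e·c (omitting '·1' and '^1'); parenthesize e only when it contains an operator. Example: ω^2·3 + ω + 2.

base 2: 7 = 2^2 + 2 + 1; at 3: 3^3 + 3 + 1 = 31; next = 30
base 3: 30 = 3^3 + 3; at 4: 4^4 + 4 = 260; next = 259
base 4: 259 = 4^4 + 3; at 5: 5^5 + 3 = 3128; next = 3127
base 5: 3127 = 5^5 + 2; at 6: 6^6 + 2 = 46658; next = 46657

ω^ω + 2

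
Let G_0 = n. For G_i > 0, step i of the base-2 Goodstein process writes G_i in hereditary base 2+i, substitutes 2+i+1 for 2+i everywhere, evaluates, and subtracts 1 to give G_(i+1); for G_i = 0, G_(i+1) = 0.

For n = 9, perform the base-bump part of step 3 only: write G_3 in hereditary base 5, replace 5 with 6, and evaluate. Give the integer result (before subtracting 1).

140744

(0) 9|_2 = 2^(2 + 1) + 1 ↦ 3^(3 + 1) + 1|_3 = 82 ⇒ 81
(1) 81|_3 = 3^(3 + 1) ↦ 4^(4 + 1)|_4 = 1024 ⇒ 1023
(2) 1023|_4 = 3·4^4 + 3·4^3 + 3·4^2 + 3·4 + 3 ↦ 3·5^5 + 3·5^3 + 3·5^2 + 3·5 + 3|_5 = 9843 ⇒ 9842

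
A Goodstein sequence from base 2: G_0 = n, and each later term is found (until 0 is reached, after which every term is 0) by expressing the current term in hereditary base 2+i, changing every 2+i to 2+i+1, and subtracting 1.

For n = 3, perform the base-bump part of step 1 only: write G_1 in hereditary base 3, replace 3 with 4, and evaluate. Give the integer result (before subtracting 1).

G_0=3  [base 2] 2 + 1  →[2↦3]→  3 + 1 = 4  −1 ⇒ G_1=3
G_1=3  [base 3] 3  →[3↦4]→  4 = 4  −1 ⇒ G_2=3

4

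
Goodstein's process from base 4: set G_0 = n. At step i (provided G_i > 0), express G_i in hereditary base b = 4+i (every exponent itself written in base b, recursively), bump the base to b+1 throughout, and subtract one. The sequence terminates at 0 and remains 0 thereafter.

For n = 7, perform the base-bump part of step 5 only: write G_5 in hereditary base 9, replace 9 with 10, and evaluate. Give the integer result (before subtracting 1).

6

G_0 = 7. HB_4(7) = 4 + 3. Bump = 8. G_1 = 7.
G_1 = 7. HB_5(7) = 5 + 2. Bump = 8. G_2 = 7.
G_2 = 7. HB_6(7) = 6 + 1. Bump = 8. G_3 = 7.
G_3 = 7. HB_7(7) = 7. Bump = 8. G_4 = 7.
G_4 = 7. HB_8(7) = 7. Bump = 7. G_5 = 6.
G_5 = 6. HB_9(6) = 6. Bump = 6. G_6 = 5.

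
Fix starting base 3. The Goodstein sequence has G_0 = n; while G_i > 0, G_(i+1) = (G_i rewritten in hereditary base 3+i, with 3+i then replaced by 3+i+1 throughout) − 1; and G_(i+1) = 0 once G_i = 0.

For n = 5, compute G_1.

5

5 —HB3→ 3 + 2 —bump→ 4 + 2 = 6 —(−1)→ 5
5 —HB4→ 4 + 1 —bump→ 5 + 1 = 6 —(−1)→ 5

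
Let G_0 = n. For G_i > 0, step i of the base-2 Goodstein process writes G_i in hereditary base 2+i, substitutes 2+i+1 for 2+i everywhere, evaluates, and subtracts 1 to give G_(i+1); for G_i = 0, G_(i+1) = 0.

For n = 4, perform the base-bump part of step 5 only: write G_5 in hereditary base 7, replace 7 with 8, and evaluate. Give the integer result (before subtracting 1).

i=0: 4 = 2^2 (b=2); 2→3: 3^3 = 27; 27−1 = 26
i=1: 26 = 2·3^2 + 2·3 + 2 (b=3); 3→4: 2·4^2 + 2·4 + 2 = 42; 42−1 = 41
i=2: 41 = 2·4^2 + 2·4 + 1 (b=4); 4→5: 2·5^2 + 2·5 + 1 = 61; 61−1 = 60
i=3: 60 = 2·5^2 + 2·5 (b=5); 5→6: 2·6^2 + 2·6 = 84; 84−1 = 83
i=4: 83 = 2·6^2 + 6 + 5 (b=6); 6→7: 2·7^2 + 7 + 5 = 110; 110−1 = 109
i=5: 109 = 2·7^2 + 7 + 4 (b=7); 7→8: 2·8^2 + 8 + 4 = 140; 140−1 = 139

140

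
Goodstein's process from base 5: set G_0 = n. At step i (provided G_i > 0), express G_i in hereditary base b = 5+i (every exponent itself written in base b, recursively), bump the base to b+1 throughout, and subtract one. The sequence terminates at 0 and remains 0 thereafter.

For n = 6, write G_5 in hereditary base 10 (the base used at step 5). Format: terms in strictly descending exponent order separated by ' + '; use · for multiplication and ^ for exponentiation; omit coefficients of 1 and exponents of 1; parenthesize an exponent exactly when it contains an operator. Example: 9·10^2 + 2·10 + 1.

G_0=6  [base 5] 5 + 1  →[5↦6]→  6 + 1 = 7  −1 ⇒ G_1=6
G_1=6  [base 6] 6  →[6↦7]→  7 = 7  −1 ⇒ G_2=6
G_2=6  [base 7] 6  →[7↦8]→  6 = 6  −1 ⇒ G_3=5
G_3=5  [base 8] 5  →[8↦9]→  5 = 5  −1 ⇒ G_4=4
G_4=4  [base 9] 4  →[9↦10]→  4 = 4  −1 ⇒ G_5=3
G_5=3  [base 10] 3  →[10↦11]→  3 = 3  −1 ⇒ G_6=2

3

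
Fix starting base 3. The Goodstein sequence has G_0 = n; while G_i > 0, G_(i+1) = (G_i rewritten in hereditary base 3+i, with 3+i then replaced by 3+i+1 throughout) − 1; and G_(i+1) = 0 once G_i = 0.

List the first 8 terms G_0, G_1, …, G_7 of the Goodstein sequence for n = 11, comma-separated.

[0] 11 ≡ 3^2 + 2 (base 3). Lift 4: 18. −1: 17.
[1] 17 ≡ 4^2 + 1 (base 4). Lift 5: 26. −1: 25.
[2] 25 ≡ 5^2 (base 5). Lift 6: 36. −1: 35.
[3] 35 ≡ 5·6 + 5 (base 6). Lift 7: 40. −1: 39.
[4] 39 ≡ 5·7 + 4 (base 7). Lift 8: 44. −1: 43.
[5] 43 ≡ 5·8 + 3 (base 8). Lift 9: 48. −1: 47.
[6] 47 ≡ 5·9 + 2 (base 9). Lift 10: 52. −1: 51.

11, 17, 25, 35, 39, 43, 47, 51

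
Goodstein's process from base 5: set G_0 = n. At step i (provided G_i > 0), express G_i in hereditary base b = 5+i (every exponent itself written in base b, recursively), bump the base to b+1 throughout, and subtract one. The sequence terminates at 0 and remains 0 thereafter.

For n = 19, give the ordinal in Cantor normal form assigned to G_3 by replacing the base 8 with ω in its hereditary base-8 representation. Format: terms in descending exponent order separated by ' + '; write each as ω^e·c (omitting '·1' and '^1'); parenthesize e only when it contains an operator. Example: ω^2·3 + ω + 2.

step 0: 19 = 3·5 + 4; sub 6 for 5: 3·6 + 4; = 22; G_1 = 22−1 = 21
step 1: 21 = 3·6 + 3; sub 7 for 6: 3·7 + 3; = 24; G_2 = 24−1 = 23
step 2: 23 = 3·7 + 2; sub 8 for 7: 3·8 + 2; = 26; G_3 = 26−1 = 25
step 3: 25 = 3·8 + 1; sub 9 for 8: 3·9 + 1; = 28; G_4 = 28−1 = 27

ω·3 + 1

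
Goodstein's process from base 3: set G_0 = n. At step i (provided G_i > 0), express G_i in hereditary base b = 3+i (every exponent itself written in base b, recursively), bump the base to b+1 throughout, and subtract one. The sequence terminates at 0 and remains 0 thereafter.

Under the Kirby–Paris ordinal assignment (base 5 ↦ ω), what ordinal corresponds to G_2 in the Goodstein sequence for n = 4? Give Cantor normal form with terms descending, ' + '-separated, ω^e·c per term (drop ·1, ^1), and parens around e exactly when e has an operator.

4

[0] 4 ≡ 3 + 1 (base 3). Lift 4: 5. −1: 4.
[1] 4 ≡ 4 (base 4). Lift 5: 5. −1: 4.
[2] 4 ≡ 4 (base 5). Lift 6: 4. −1: 3.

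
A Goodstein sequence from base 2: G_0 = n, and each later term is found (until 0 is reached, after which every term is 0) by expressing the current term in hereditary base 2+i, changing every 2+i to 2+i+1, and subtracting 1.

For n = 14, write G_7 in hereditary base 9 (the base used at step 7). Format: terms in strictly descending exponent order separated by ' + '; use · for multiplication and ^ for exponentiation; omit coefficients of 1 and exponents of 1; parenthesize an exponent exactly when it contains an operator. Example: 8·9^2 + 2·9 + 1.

9^(9 + 1) + 5·9^5 + 5·9^4 + 5·9^3 + 5·9^2 + 5·9 + 2

[0] 14 ≡ 2^(2 + 1) + 2^2 + 2 (base 2). Lift 3: 111. −1: 110.
[1] 110 ≡ 3^(3 + 1) + 3^3 + 2 (base 3). Lift 4: 1282. −1: 1281.
[2] 1281 ≡ 4^(4 + 1) + 4^4 + 1 (base 4). Lift 5: 18751. −1: 18750.
[3] 18750 ≡ 5^(5 + 1) + 5^5 (base 5). Lift 6: 326592. −1: 326591.
[4] 326591 ≡ 6^(6 + 1) + 5·6^5 + 5·6^4 + 5·6^3 + 5·6^2 + 5·6 + 5 (base 6). Lift 7: 5862841. −1: 5862840.
[5] 5862840 ≡ 7^(7 + 1) + 5·7^5 + 5·7^4 + 5·7^3 + 5·7^2 + 5·7 + 4 (base 7). Lift 8: 134404972. −1: 134404971.
[6] 134404971 ≡ 8^(8 + 1) + 5·8^5 + 5·8^4 + 5·8^3 + 5·8^2 + 5·8 + 3 (base 8). Lift 9: 3487116549. −1: 3487116548.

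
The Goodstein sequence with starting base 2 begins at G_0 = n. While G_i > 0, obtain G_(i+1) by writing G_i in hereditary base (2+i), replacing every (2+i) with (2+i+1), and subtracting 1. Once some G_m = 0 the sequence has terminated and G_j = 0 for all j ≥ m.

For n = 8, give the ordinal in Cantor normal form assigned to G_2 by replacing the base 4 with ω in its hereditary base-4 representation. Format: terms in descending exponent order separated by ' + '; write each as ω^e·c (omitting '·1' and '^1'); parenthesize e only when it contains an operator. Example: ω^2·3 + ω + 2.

base 2: 8 = 2^(2 + 1); at 3: 3^(3 + 1) = 81; next = 80
base 3: 80 = 2·3^3 + 2·3^2 + 2·3 + 2; at 4: 2·4^4 + 2·4^2 + 2·4 + 2 = 554; next = 553
base 4: 553 = 2·4^4 + 2·4^2 + 2·4 + 1; at 5: 2·5^5 + 2·5^2 + 2·5 + 1 = 6311; next = 6310

ω^ω·2 + ω^2·2 + ω·2 + 1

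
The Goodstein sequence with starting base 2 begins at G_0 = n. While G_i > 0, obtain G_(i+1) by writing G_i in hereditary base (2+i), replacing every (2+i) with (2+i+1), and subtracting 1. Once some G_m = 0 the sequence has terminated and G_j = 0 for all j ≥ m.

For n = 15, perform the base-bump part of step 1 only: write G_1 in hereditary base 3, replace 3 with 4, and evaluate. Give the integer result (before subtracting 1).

i=0: 15 = 2^(2 + 1) + 2^2 + 2 + 1 (b=2); 2→3: 3^(3 + 1) + 3^3 + 3 + 1 = 112; 112−1 = 111
i=1: 111 = 3^(3 + 1) + 3^3 + 3 (b=3); 3→4: 4^(4 + 1) + 4^4 + 4 = 1284; 1284−1 = 1283

1284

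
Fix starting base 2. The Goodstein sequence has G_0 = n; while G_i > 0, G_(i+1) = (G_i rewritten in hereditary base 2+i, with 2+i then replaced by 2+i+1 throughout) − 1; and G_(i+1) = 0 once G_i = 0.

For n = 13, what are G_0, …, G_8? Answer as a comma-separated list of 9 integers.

13 —HB2→ 2^(2 + 1) + 2^2 + 1 —bump→ 3^(3 + 1) + 3^3 + 1 = 109 —(−1)→ 108
108 —HB3→ 3^(3 + 1) + 3^3 —bump→ 4^(4 + 1) + 4^4 = 1280 —(−1)→ 1279
1279 —HB4→ 4^(4 + 1) + 3·4^3 + 3·4^2 + 3·4 + 3 —bump→ 5^(5 + 1) + 3·5^3 + 3·5^2 + 3·5 + 3 = 16093 —(−1)→ 16092
16092 —HB5→ 5^(5 + 1) + 3·5^3 + 3·5^2 + 3·5 + 2 —bump→ 6^(6 + 1) + 3·6^3 + 3·6^2 + 3·6 + 2 = 280712 —(−1)→ 280711
280711 —HB6→ 6^(6 + 1) + 3·6^3 + 3·6^2 + 3·6 + 1 —bump→ 7^(7 + 1) + 3·7^3 + 3·7^2 + 3·7 + 1 = 5765999 —(−1)→ 5765998
5765998 —HB7→ 7^(7 + 1) + 3·7^3 + 3·7^2 + 3·7 —bump→ 8^(8 + 1) + 3·8^3 + 3·8^2 + 3·8 = 134219480 —(−1)→ 134219479
134219479 —HB8→ 8^(8 + 1) + 3·8^3 + 3·8^2 + 2·8 + 7 —bump→ 9^(9 + 1) + 3·9^3 + 3·9^2 + 2·9 + 7 = 3486786856 —(−1)→ 3486786855
3486786855 —HB9→ 9^(9 + 1) + 3·9^3 + 3·9^2 + 2·9 + 6 —bump→ 10^(10 + 1) + 3·10^3 + 3·10^2 + 2·10 + 6 = 100000003326 —(−1)→ 100000003325

13, 108, 1279, 16092, 280711, 5765998, 134219479, 3486786855, 100000003325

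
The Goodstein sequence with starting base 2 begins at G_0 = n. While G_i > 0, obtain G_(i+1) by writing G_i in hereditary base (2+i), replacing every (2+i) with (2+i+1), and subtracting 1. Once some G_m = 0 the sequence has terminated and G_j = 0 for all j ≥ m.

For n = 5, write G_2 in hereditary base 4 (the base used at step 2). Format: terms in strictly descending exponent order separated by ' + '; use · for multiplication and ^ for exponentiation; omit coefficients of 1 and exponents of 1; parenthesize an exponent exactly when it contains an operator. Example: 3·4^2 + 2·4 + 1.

G_0 = 5. HB_2(5) = 2^2 + 1. Bump = 28. G_1 = 27.
G_1 = 27. HB_3(27) = 3^3. Bump = 256. G_2 = 255.
G_2 = 255. HB_4(255) = 3·4^3 + 3·4^2 + 3·4 + 3. Bump = 468. G_3 = 467.

3·4^3 + 3·4^2 + 3·4 + 3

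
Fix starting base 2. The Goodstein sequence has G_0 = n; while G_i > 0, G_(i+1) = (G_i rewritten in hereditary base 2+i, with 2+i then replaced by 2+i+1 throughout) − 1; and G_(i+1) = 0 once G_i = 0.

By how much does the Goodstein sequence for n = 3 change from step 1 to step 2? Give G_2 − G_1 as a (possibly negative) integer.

i=0: 3 = 2 + 1 (b=2); 2→3: 3 + 1 = 4; 4−1 = 3
i=1: 3 = 3 (b=3); 3→4: 4 = 4; 4−1 = 3

0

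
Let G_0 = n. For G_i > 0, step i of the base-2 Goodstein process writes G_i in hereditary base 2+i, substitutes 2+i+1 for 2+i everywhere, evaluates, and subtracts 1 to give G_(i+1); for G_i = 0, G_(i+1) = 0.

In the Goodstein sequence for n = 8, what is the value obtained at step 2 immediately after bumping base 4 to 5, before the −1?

G_0=8  [base 2] 2^(2 + 1)  →[2↦3]→  3^(3 + 1) = 81  −1 ⇒ G_1=80
G_1=80  [base 3] 2·3^3 + 2·3^2 + 2·3 + 2  →[3↦4]→  2·4^4 + 2·4^2 + 2·4 + 2 = 554  −1 ⇒ G_2=553

6311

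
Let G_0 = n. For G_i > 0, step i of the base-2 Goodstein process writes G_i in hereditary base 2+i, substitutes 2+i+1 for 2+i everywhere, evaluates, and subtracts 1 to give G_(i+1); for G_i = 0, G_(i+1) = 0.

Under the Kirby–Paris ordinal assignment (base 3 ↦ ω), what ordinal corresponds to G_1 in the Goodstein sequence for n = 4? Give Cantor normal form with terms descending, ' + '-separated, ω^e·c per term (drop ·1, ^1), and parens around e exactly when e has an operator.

i=0: 4 = 2^2 (b=2); 2→3: 3^3 = 27; 27−1 = 26
i=1: 26 = 2·3^2 + 2·3 + 2 (b=3); 3→4: 2·4^2 + 2·4 + 2 = 42; 42−1 = 41

ω^2·2 + ω·2 + 2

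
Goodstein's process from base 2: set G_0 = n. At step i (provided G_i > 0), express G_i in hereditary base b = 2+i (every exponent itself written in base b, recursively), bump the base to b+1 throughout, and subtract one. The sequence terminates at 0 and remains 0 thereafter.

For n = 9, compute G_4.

140743

step 0: 9 = 2^(2 + 1) + 1; sub 3 for 2: 3^(3 + 1) + 1; = 82; G_1 = 82−1 = 81
step 1: 81 = 3^(3 + 1); sub 4 for 3: 4^(4 + 1); = 1024; G_2 = 1024−1 = 1023
step 2: 1023 = 3·4^4 + 3·4^3 + 3·4^2 + 3·4 + 3; sub 5 for 4: 3·5^5 + 3·5^3 + 3·5^2 + 3·5 + 3; = 9843; G_3 = 9843−1 = 9842
step 3: 9842 = 3·5^5 + 3·5^3 + 3·5^2 + 3·5 + 2; sub 6 for 5: 3·6^6 + 3·6^3 + 3·6^2 + 3·6 + 2; = 140744; G_4 = 140744−1 = 140743
step 4: 140743 = 3·6^6 + 3·6^3 + 3·6^2 + 3·6 + 1; sub 7 for 6: 3·7^7 + 3·7^3 + 3·7^2 + 3·7 + 1; = 2471827; G_5 = 2471827−1 = 2471826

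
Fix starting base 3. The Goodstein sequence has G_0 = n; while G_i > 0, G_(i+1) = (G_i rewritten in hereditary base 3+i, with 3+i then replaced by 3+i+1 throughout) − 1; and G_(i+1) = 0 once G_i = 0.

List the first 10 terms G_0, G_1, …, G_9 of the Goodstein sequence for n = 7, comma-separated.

7, 8, 9, 9, 9, 9, 9, 9, 8, 7

G_0=7  [base 3] 2·3 + 1  →[3↦4]→  2·4 + 1 = 9  −1 ⇒ G_1=8
G_1=8  [base 4] 2·4  →[4↦5]→  2·5 = 10  −1 ⇒ G_2=9
G_2=9  [base 5] 5 + 4  →[5↦6]→  6 + 4 = 10  −1 ⇒ G_3=9
G_3=9  [base 6] 6 + 3  →[6↦7]→  7 + 3 = 10  −1 ⇒ G_4=9
G_4=9  [base 7] 7 + 2  →[7↦8]→  8 + 2 = 10  −1 ⇒ G_5=9
G_5=9  [base 8] 8 + 1  →[8↦9]→  9 + 1 = 10  −1 ⇒ G_6=9
G_6=9  [base 9] 9  →[9↦10]→  10 = 10  −1 ⇒ G_7=9
G_7=9  [base 10] 9  →[10↦11]→  9 = 9  −1 ⇒ G_8=8
G_8=8  [base 11] 8  →[11↦12]→  8 = 8  −1 ⇒ G_9=7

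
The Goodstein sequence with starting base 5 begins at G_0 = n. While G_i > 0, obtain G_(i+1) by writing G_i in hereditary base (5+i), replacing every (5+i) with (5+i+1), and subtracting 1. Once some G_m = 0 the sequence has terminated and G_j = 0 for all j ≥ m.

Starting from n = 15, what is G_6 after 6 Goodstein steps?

22

i=0: 15 = 3·5 (b=5); 5→6: 3·6 = 18; 18−1 = 17
i=1: 17 = 2·6 + 5 (b=6); 6→7: 2·7 + 5 = 19; 19−1 = 18
i=2: 18 = 2·7 + 4 (b=7); 7→8: 2·8 + 4 = 20; 20−1 = 19
i=3: 19 = 2·8 + 3 (b=8); 8→9: 2·9 + 3 = 21; 21−1 = 20
i=4: 20 = 2·9 + 2 (b=9); 9→10: 2·10 + 2 = 22; 22−1 = 21
i=5: 21 = 2·10 + 1 (b=10); 10→11: 2·11 + 1 = 23; 23−1 = 22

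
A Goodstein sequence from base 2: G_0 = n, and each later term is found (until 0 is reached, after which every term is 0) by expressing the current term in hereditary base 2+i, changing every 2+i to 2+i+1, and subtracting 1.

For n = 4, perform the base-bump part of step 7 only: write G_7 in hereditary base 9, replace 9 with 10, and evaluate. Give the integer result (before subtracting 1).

base 2: 4 = 2^2; at 3: 3^3 = 27; next = 26
base 3: 26 = 2·3^2 + 2·3 + 2; at 4: 2·4^2 + 2·4 + 2 = 42; next = 41
base 4: 41 = 2·4^2 + 2·4 + 1; at 5: 2·5^2 + 2·5 + 1 = 61; next = 60
base 5: 60 = 2·5^2 + 2·5; at 6: 2·6^2 + 2·6 = 84; next = 83
base 6: 83 = 2·6^2 + 6 + 5; at 7: 2·7^2 + 7 + 5 = 110; next = 109
base 7: 109 = 2·7^2 + 7 + 4; at 8: 2·8^2 + 8 + 4 = 140; next = 139
base 8: 139 = 2·8^2 + 8 + 3; at 9: 2·9^2 + 9 + 3 = 174; next = 173

212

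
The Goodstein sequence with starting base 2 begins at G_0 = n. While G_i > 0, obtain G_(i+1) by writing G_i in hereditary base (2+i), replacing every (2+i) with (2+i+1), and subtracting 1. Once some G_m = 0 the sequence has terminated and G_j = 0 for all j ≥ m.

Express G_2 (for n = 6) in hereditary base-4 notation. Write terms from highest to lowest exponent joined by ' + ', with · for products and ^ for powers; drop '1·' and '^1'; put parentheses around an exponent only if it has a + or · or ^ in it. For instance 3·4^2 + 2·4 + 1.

4^4 + 1

(0) 6|_2 = 2^2 + 2 ↦ 3^3 + 3|_3 = 30 ⇒ 29
(1) 29|_3 = 3^3 + 2 ↦ 4^4 + 2|_4 = 258 ⇒ 257
(2) 257|_4 = 4^4 + 1 ↦ 5^5 + 1|_5 = 3126 ⇒ 3125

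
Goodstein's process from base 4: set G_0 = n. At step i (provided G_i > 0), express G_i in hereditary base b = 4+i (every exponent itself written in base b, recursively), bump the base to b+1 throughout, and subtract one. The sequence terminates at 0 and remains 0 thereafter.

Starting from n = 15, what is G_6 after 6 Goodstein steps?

25

[0] 15 ≡ 3·4 + 3 (base 4). Lift 5: 18. −1: 17.
[1] 17 ≡ 3·5 + 2 (base 5). Lift 6: 20. −1: 19.
[2] 19 ≡ 3·6 + 1 (base 6). Lift 7: 22. −1: 21.
[3] 21 ≡ 3·7 (base 7). Lift 8: 24. −1: 23.
[4] 23 ≡ 2·8 + 7 (base 8). Lift 9: 25. −1: 24.
[5] 24 ≡ 2·9 + 6 (base 9). Lift 10: 26. −1: 25.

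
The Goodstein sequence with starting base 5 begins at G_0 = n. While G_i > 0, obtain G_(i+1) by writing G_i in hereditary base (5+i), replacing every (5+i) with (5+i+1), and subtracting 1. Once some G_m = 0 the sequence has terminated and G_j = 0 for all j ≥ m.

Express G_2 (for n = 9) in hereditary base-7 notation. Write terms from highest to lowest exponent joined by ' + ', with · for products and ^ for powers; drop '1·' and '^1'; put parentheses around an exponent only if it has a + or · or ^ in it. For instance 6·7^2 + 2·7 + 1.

7 + 2

step 0: 9 = 5 + 4; sub 6 for 5: 6 + 4; = 10; G_1 = 10−1 = 9
step 1: 9 = 6 + 3; sub 7 for 6: 7 + 3; = 10; G_2 = 10−1 = 9
step 2: 9 = 7 + 2; sub 8 for 7: 8 + 2; = 10; G_3 = 10−1 = 9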